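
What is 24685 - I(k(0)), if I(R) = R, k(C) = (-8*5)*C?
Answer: 24685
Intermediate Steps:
k(C) = -40*C
24685 - I(k(0)) = 24685 - (-40)*0 = 24685 - 1*0 = 24685 + 0 = 24685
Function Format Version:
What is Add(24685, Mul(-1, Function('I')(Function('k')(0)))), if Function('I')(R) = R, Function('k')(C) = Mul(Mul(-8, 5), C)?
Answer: 24685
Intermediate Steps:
Function('k')(C) = Mul(-40, C)
Add(24685, Mul(-1, Function('I')(Function('k')(0)))) = Add(24685, Mul(-1, Mul(-40, 0))) = Add(24685, Mul(-1, 0)) = Add(24685, 0) = 24685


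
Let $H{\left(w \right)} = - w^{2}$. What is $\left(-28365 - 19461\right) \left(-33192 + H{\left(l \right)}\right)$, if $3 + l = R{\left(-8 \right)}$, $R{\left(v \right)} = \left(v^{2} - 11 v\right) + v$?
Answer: $2538269298$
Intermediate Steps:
$R{\left(v \right)} = v^{2} - 10 v$
$l = 141$ ($l = -3 - 8 \left(-10 - 8\right) = -3 - -144 = -3 + 144 = 141$)
$\left(-28365 - 19461\right) \left(-33192 + H{\left(l \right)}\right) = \left(-28365 - 19461\right) \left(-33192 - 141^{2}\right) = \left(-28365 - 19461\right) \left(-33192 - 19881\right) = - 47826 \left(-33192 - 19881\right) = \left(-47826\right) \left(-53073\right) = 2538269298$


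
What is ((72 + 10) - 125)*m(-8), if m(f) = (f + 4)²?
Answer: -688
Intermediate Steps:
m(f) = (4 + f)²
((72 + 10) - 125)*m(-8) = ((72 + 10) - 125)*(4 - 8)² = (82 - 125)*(-4)² = -43*16 = -688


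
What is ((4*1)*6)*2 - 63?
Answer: -15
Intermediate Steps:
((4*1)*6)*2 - 63 = (4*6)*2 - 63 = 24*2 - 63 = 48 - 63 = -15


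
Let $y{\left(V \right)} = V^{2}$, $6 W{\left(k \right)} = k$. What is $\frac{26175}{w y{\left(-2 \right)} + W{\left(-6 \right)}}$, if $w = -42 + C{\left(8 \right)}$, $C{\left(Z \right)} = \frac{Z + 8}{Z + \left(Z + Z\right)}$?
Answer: $- \frac{78525}{499} \approx -157.36$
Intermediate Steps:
$W{\left(k \right)} = \frac{k}{6}$
$C{\left(Z \right)} = \frac{8 + Z}{3 Z}$ ($C{\left(Z \right)} = \frac{8 + Z}{Z + 2 Z} = \frac{8 + Z}{3 Z}$)
$w = - \frac{124}{3}$ ($w = -42 + \frac{8 + 8}{3 \cdot 8} = -42 + \frac{1}{3} \cdot \frac{1}{8} \cdot 16 = -42 + \frac{2}{3} = - \frac{124}{3} \approx -41.333$)
$\frac{26175}{w y{\left(-2 \right)} + W{\left(-6 \right)}} = \frac{26175}{- \frac{124 \left(-2\right)^{2}}{3} + \frac{1}{6} \left(-6\right)} = \frac{26175}{\left(- \frac{124}{3}\right) 4 - 1} = \frac{26175}{- \frac{496}{3} - 1} = \frac{26175}{- \frac{499}{3}} = 26175 \left(- \frac{3}{499}\right) = - \frac{78525}{499}$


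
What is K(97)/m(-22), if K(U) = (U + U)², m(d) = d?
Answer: -18818/11 ≈ -1710.7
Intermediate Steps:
K(U) = 4*U² (K(U) = (2*U)² = 4*U²)
K(97)/m(-22) = (4*97²)/(-22) = (4*9409)*(-1/22) = 37636*(-1/22) = -18818/11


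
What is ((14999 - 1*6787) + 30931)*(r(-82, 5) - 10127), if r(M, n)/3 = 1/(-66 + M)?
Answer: -58667489257/148 ≈ -3.9640e+8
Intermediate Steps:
r(M, n) = 3/(-66 + M)
((14999 - 1*6787) + 30931)*(r(-82, 5) - 10127) = ((14999 - 1*6787) + 30931)*(3/(-66 - 82) - 10127) = ((14999 - 6787) + 30931)*(3/(-148) - 10127) = (8212 + 30931)*(3*(-1/148) - 10127) = 39143*(-3/148 - 10127) = 39143*(-1498799/148) = -58667489257/148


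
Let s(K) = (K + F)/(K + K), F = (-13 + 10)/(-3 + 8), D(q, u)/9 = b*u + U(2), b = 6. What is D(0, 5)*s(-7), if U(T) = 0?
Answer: 1026/7 ≈ 146.57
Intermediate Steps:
D(q, u) = 54*u (D(q, u) = 9*(6*u + 0) = 9*(6*u) = 54*u)
F = -⅗ (F = -3/5 = -3*⅕ = -⅗ ≈ -0.60000)
s(K) = (-⅗ + K)/(2*K) (s(K) = (K - ⅗)/(K + K) = (-⅗ + K)/((2*K)) = (-⅗ + K)*(1/(2*K)) = (-⅗ + K)/(2*K))
D(0, 5)*s(-7) = (54*5)*((⅒)*(-3 + 5*(-7))/(-7)) = 270*((⅒)*(-⅐)*(-3 - 35)) = 270*((⅒)*(-⅐)*(-38)) = 270*(19/35) = 1026/7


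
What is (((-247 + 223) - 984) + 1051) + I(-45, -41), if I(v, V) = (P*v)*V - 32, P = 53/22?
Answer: 98027/22 ≈ 4455.8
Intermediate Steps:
P = 53/22 (P = 53*(1/22) = 53/22 ≈ 2.4091)
I(v, V) = -32 + 53*V*v/22 (I(v, V) = (53*v/22)*V - 32 = 53*V*v/22 - 32 = -32 + 53*V*v/22)
(((-247 + 223) - 984) + 1051) + I(-45, -41) = (((-247 + 223) - 984) + 1051) + (-32 + (53/22)*(-41)*(-45)) = ((-24 - 984) + 1051) + (-32 + 97785/22) = (-1008 + 1051) + 97081/22 = 43 + 97081/22 = 98027/22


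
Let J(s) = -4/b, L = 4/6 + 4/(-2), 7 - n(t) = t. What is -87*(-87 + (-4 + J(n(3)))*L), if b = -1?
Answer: 7569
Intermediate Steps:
n(t) = 7 - t
L = -4/3 (L = 4*(1/6) + 4*(-1/2) = 2/3 - 2 = -4/3 ≈ -1.3333)
J(s) = 4 (J(s) = -4/(-1) = -4*(-1) = 4)
-87*(-87 + (-4 + J(n(3)))*L) = -87*(-87 + (-4 + 4)*(-4/3)) = -87*(-87 + 0*(-4/3)) = -87*(-87 + 0) = -87*(-87) = 7569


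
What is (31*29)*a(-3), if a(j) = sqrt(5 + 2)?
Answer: 899*sqrt(7) ≈ 2378.5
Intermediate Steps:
a(j) = sqrt(7)
(31*29)*a(-3) = (31*29)*sqrt(7) = 899*sqrt(7)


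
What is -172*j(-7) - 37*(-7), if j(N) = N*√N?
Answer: 259 + 1204*I*√7 ≈ 259.0 + 3185.5*I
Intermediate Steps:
j(N) = N^(3/2)
-172*j(-7) - 37*(-7) = -(-1204)*I*√7 - 37*(-7) = -(-1204)*I*√7 + 259 = 1204*I*√7 + 259 = 259 + 1204*I*√7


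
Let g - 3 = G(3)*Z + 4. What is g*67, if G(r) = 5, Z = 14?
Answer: 5159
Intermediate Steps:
g = 77 (g = 3 + (5*14 + 4) = 3 + (70 + 4) = 3 + 74 = 77)
g*67 = 77*67 = 5159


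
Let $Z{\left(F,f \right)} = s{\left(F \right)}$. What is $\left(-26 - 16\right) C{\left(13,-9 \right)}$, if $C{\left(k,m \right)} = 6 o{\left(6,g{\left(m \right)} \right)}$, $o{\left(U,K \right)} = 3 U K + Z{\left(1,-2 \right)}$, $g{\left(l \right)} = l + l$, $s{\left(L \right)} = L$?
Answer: $81396$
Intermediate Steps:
$Z{\left(F,f \right)} = F$
$g{\left(l \right)} = 2 l$
$o{\left(U,K \right)} = 1 + 3 K U$ ($o{\left(U,K \right)} = 3 U K + 1 = 3 K U + 1 = 1 + 3 K U$)
$C{\left(k,m \right)} = 6 + 216 m$ ($C{\left(k,m \right)} = 6 \left(1 + 3 \cdot 2 m 6\right) = 6 \left(1 + 36 m\right) = 6 + 216 m$)
$\left(-26 - 16\right) C{\left(13,-9 \right)} = \left(-26 - 16\right) \left(6 + 216 \left(-9\right)\right) = - 42 \left(6 - 1944\right) = \left(-42\right) \left(-1938\right) = 81396$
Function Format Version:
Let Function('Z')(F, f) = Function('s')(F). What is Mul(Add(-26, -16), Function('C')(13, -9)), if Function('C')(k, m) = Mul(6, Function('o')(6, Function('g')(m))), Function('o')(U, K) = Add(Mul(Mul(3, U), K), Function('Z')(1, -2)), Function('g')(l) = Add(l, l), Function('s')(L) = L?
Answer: 81396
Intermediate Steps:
Function('Z')(F, f) = F
Function('g')(l) = Mul(2, l)
Function('o')(U, K) = Add(1, Mul(3, K, U)) (Function('o')(U, K) = Add(Mul(Mul(3, U), K), 1) = Add(Mul(3, K, U), 1) = Add(1, Mul(3, K, U)))
Function('C')(k, m) = Add(6, Mul(216, m)) (Function('C')(k, m) = Mul(6, Add(1, Mul(3, Mul(2, m), 6))) = Mul(6, Add(1, Mul(36, m))) = Add(6, Mul(216, m)))
Mul(Add(-26, -16), Function('C')(13, -9)) = Mul(Add(-26, -16), Add(6, Mul(216, -9))) = Mul(-42, Add(6, -1944)) = Mul(-42, -1938) = 81396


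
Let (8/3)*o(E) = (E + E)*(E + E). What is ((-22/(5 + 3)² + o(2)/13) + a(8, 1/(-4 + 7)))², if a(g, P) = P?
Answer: 316969/1557504 ≈ 0.20351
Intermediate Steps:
o(E) = 3*E²/2 (o(E) = 3*((E + E)*(E + E))/8 = 3*((2*E)*(2*E))/8 = 3*(4*E²)/8 = 3*E²/2)
((-22/(5 + 3)² + o(2)/13) + a(8, 1/(-4 + 7)))² = ((-22/(5 + 3)² + ((3/2)*2²)/13) + 1/(-4 + 7))² = ((-22/(8²) + ((3/2)*4)*(1/13)) + 1/3)² = ((-22/64 + 6*(1/13)) + ⅓)² = ((-22*1/64 + 6/13) + ⅓)² = ((-11/32 + 6/13) + ⅓)² = (49/416 + ⅓)² = (563/1248)² = 316969/1557504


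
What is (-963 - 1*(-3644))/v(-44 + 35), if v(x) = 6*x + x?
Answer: -383/9 ≈ -42.556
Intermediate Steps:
v(x) = 7*x
(-963 - 1*(-3644))/v(-44 + 35) = (-963 - 1*(-3644))/((7*(-44 + 35))) = (-963 + 3644)/((7*(-9))) = 2681/(-63) = 2681*(-1/63) = -383/9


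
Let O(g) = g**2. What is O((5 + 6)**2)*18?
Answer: 263538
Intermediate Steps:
O((5 + 6)**2)*18 = ((5 + 6)**2)**2*18 = (11**2)**2*18 = 121**2*18 = 14641*18 = 263538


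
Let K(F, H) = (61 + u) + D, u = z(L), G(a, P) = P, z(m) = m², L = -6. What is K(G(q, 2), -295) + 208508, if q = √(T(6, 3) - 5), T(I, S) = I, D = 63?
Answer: 208668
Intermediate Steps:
q = 1 (q = √(6 - 5) = √1 = 1)
u = 36 (u = (-6)² = 36)
K(F, H) = 160 (K(F, H) = (61 + 36) + 63 = 97 + 63 = 160)
K(G(q, 2), -295) + 208508 = 160 + 208508 = 208668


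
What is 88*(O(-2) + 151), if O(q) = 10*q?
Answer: 11528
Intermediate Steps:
88*(O(-2) + 151) = 88*(10*(-2) + 151) = 88*(-20 + 151) = 88*131 = 11528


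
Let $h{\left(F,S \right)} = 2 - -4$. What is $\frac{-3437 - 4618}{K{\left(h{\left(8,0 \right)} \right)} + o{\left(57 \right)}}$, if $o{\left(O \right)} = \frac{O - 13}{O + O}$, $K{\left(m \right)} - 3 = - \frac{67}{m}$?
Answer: $\frac{918270}{887} \approx 1035.3$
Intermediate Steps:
$h{\left(F,S \right)} = 6$ ($h{\left(F,S \right)} = 2 + 4 = 6$)
$K{\left(m \right)} = 3 - \frac{67}{m}$
$o{\left(O \right)} = \frac{-13 + O}{2 O}$
$\frac{-3437 - 4618}{K{\left(h{\left(8,0 \right)} \right)} + o{\left(57 \right)}} = \frac{-3437 - 4618}{\left(3 - \frac{67}{6}\right) + \frac{-13 + 57}{2 \cdot 57}} = - \frac{8055}{\left(3 - \frac{67}{6}\right) + \frac{1}{2} \cdot \frac{1}{57} \cdot 44} = - \frac{8055}{\left(3 - \frac{67}{6}\right) + \frac{22}{57}} = - \frac{8055}{- \frac{49}{6} + \frac{22}{57}} = - \frac{8055}{- \frac{887}{114}} = \left(-8055\right) \left(- \frac{114}{887}\right) = \frac{918270}{887}$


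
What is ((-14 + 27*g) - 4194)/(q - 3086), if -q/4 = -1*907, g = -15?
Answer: -4613/542 ≈ -8.5111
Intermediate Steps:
q = 3628 (q = -(-4)*907 = -4*(-907) = 3628)
((-14 + 27*g) - 4194)/(q - 3086) = ((-14 + 27*(-15)) - 4194)/(3628 - 3086) = ((-14 - 405) - 4194)/542 = (-419 - 4194)*(1/542) = -4613*1/542 = -4613/542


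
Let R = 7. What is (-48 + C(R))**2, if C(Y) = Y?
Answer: 1681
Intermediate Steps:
(-48 + C(R))**2 = (-48 + 7)**2 = (-41)**2 = 1681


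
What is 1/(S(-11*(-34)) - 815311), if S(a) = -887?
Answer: -1/816198 ≈ -1.2252e-6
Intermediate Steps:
1/(S(-11*(-34)) - 815311) = 1/(-887 - 815311) = 1/(-816198) = -1/816198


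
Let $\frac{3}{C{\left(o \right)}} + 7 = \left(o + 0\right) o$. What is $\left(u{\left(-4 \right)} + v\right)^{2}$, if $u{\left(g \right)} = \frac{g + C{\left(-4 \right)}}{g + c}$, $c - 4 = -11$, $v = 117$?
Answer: $\frac{123904}{9} \approx 13767.0$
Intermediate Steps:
$c = -7$ ($c = 4 - 11 = -7$)
$C{\left(o \right)} = \frac{3}{-7 + o^{2}}$ ($C{\left(o \right)} = \frac{3}{-7 + \left(o + 0\right) o} = \frac{3}{-7 + o o} = \frac{3}{-7 + o^{2}}$)
$u{\left(g \right)} = \frac{\frac{1}{3} + g}{-7 + g}$ ($u{\left(g \right)} = \frac{g + \frac{3}{-7 + \left(-4\right)^{2}}}{g - 7} = \frac{g + \frac{3}{-7 + 16}}{-7 + g} = \frac{g + \frac{3}{9}}{-7 + g} = \frac{g + 3 \cdot \frac{1}{9}}{-7 + g} = \frac{g + \frac{1}{3}}{-7 + g} = \frac{\frac{1}{3} + g}{-7 + g}$)
$\left(u{\left(-4 \right)} + v\right)^{2} = \left(\frac{\frac{1}{3} - 4}{-7 - 4} + 117\right)^{2} = \left(\frac{1}{-11} \left(- \frac{11}{3}\right) + 117\right)^{2} = \left(\left(- \frac{1}{11}\right) \left(- \frac{11}{3}\right) + 117\right)^{2} = \left(\frac{1}{3} + 117\right)^{2} = \left(\frac{352}{3}\right)^{2} = \frac{123904}{9}$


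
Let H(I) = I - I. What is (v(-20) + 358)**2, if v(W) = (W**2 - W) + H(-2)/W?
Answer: 605284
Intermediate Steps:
H(I) = 0
v(W) = W**2 - W (v(W) = (W**2 - W) + 0/W = (W**2 - W) + 0 = W**2 - W)
(v(-20) + 358)**2 = (-20*(-1 - 20) + 358)**2 = (-20*(-21) + 358)**2 = (420 + 358)**2 = 778**2 = 605284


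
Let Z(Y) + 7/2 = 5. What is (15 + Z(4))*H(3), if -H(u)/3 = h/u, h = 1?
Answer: -33/2 ≈ -16.500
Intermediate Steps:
Z(Y) = 3/2 (Z(Y) = -7/2 + 5 = 3/2)
H(u) = -3/u
(15 + Z(4))*H(3) = (15 + 3/2)*(-3/3) = 33*(-3*1/3)/2 = (33/2)*(-1) = -33/2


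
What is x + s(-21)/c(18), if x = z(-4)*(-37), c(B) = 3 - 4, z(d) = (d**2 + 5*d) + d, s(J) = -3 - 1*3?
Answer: 302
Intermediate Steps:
s(J) = -6 (s(J) = -3 - 3 = -6)
z(d) = d**2 + 6*d
c(B) = -1
x = 296 (x = -4*(6 - 4)*(-37) = -4*2*(-37) = -8*(-37) = 296)
x + s(-21)/c(18) = 296 - 6/(-1) = 296 - 1*(-6) = 296 + 6 = 302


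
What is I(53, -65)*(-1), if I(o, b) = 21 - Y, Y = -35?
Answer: -56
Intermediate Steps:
I(o, b) = 56 (I(o, b) = 21 - 1*(-35) = 21 + 35 = 56)
I(53, -65)*(-1) = 56*(-1) = -56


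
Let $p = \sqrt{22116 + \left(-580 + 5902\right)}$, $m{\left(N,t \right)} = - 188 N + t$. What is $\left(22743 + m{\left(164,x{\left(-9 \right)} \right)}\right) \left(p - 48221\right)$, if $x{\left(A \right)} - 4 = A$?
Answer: $390300774 - 8094 \sqrt{27438} \approx 3.8896 \cdot 10^{8}$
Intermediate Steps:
$x{\left(A \right)} = 4 + A$
$m{\left(N,t \right)} = t - 188 N$
$p = \sqrt{27438}$ ($p = \sqrt{22116 + 5322} = \sqrt{27438} \approx 165.64$)
$\left(22743 + m{\left(164,x{\left(-9 \right)} \right)}\right) \left(p - 48221\right) = \left(22743 + \left(\left(4 - 9\right) - 30832\right)\right) \left(\sqrt{27438} - 48221\right) = \left(22743 - 30837\right) \left(-48221 + \sqrt{27438}\right) = - 8094 \left(-48221 + \sqrt{27438}\right) = 390300774 - 8094 \sqrt{27438}$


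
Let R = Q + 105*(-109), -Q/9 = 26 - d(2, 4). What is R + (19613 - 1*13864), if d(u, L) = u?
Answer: -5912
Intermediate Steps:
Q = -216 (Q = -9*(26 - 1*2) = -9*(26 - 2) = -9*24 = -216)
R = -11661 (R = -216 + 105*(-109) = -216 - 11445 = -11661)
R + (19613 - 1*13864) = -11661 + (19613 - 1*13864) = -11661 + (19613 - 13864) = -11661 + 5749 = -5912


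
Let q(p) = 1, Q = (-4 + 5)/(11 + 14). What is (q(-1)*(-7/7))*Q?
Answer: -1/25 ≈ -0.040000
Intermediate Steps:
Q = 1/25 ≈ 0.040000
(q(-1)*(-7/7))*Q = (1*(-7/7))*(1/25) = (1*(-7*1/7))*(1/25) = (1*(-1))*(1/25) = -1*1/25 = -1/25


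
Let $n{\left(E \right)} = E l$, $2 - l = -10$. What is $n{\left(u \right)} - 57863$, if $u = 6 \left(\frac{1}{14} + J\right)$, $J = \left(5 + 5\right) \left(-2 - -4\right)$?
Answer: $- \frac{394925}{7} \approx -56418.0$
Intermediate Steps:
$J = 20$ ($J = 10 \left(-2 + 4\right) = 10 \cdot 2 = 20$)
$l = 12$ ($l = 2 - -10 = 2 + 10 = 12$)
$u = \frac{843}{7}$ ($u = 6 \left(\frac{1}{14} + 20\right) = 6 \cdot \frac{281}{14} = \frac{843}{7} \approx 120.43$)
$n{\left(E \right)} = 12 E$ ($n{\left(E \right)} = E 12 = 12 E$)
$n{\left(u \right)} - 57863 = 12 \cdot \frac{843}{7} - 57863 = \frac{10116}{7} - 57863 = - \frac{394925}{7}$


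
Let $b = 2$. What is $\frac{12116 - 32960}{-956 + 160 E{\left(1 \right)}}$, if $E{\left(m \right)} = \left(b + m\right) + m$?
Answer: $\frac{5211}{79} \approx 65.962$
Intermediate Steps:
$E{\left(m \right)} = 2 + 2 m$ ($E{\left(m \right)} = \left(2 + m\right) + m = 2 + 2 m$)
$\frac{12116 - 32960}{-956 + 160 E{\left(1 \right)}} = \frac{12116 - 32960}{-956 + 160 \left(2 + 2 \cdot 1\right)} = - \frac{20844}{-956 + 160 \left(2 + 2\right)} = - \frac{20844}{-956 + 160 \cdot 4} = - \frac{20844}{-956 + 640} = - \frac{20844}{-316} = \left(-20844\right) \left(- \frac{1}{316}\right) = \frac{5211}{79}$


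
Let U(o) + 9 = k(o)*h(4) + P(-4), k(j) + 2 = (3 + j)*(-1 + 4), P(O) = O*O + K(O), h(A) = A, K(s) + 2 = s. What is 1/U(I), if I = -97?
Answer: -1/1135 ≈ -0.00088106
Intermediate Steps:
K(s) = -2 + s
P(O) = -2 + O + O**2 (P(O) = O*O + (-2 + O) = O**2 + (-2 + O) = -2 + O + O**2)
k(j) = 7 + 3*j (k(j) = -2 + (3 + j)*(-1 + 4) = -2 + (3 + j)*3 = -2 + (9 + 3*j) = 7 + 3*j)
U(o) = 29 + 12*o (U(o) = -9 + ((7 + 3*o)*4 + (-2 - 4 + (-4)**2)) = -9 + ((28 + 12*o) + (-2 - 4 + 16)) = -9 + ((28 + 12*o) + 10) = -9 + (38 + 12*o) = 29 + 12*o)
1/U(I) = 1/(29 + 12*(-97)) = 1/(29 - 1164) = 1/(-1135) = -1/1135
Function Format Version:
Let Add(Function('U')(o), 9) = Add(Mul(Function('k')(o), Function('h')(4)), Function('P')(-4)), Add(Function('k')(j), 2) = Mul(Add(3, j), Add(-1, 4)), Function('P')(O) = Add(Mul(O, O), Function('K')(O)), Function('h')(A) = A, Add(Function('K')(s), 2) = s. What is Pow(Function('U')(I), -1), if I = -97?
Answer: Rational(-1, 1135) ≈ -0.00088106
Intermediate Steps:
Function('K')(s) = Add(-2, s)
Function('P')(O) = Add(-2, O, Pow(O, 2)) (Function('P')(O) = Add(Mul(O, O), Add(-2, O)) = Add(Pow(O, 2), Add(-2, O)) = Add(-2, O, Pow(O, 2)))
Function('k')(j) = Add(7, Mul(3, j)) (Function('k')(j) = Add(-2, Mul(Add(3, j), Add(-1, 4))) = Add(-2, Mul(Add(3, j), 3)) = Add(-2, Add(9, Mul(3, j))) = Add(7, Mul(3, j)))
Function('U')(o) = Add(29, Mul(12, o)) (Function('U')(o) = Add(-9, Add(Mul(Add(7, Mul(3, o)), 4), Add(-2, -4, Pow(-4, 2)))) = Add(-9, Add(Add(28, Mul(12, o)), Add(-2, -4, 16))) = Add(-9, Add(Add(28, Mul(12, o)), 10)) = Add(-9, Add(38, Mul(12, o))) = Add(29, Mul(12, o)))
Pow(Function('U')(I), -1) = Pow(Add(29, Mul(12, -97)), -1) = Pow(Add(29, -1164), -1) = Pow(-1135, -1) = Rational(-1, 1135)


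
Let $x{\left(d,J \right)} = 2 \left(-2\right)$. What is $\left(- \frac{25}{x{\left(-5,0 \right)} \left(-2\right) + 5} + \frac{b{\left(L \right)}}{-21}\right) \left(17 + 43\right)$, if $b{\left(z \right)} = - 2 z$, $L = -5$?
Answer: $- \frac{13100}{91} \approx -143.96$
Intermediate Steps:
$x{\left(d,J \right)} = -4$
$\left(- \frac{25}{x{\left(-5,0 \right)} \left(-2\right) + 5} + \frac{b{\left(L \right)}}{-21}\right) \left(17 + 43\right) = \left(- \frac{25}{\left(-4\right) \left(-2\right) + 5} + \frac{\left(-2\right) \left(-5\right)}{-21}\right) \left(17 + 43\right) = \left(- \frac{25}{8 + 5} + 10 \left(- \frac{1}{21}\right)\right) 60 = \left(- \frac{25}{13} - \frac{10}{21}\right) 60 = \left(- \frac{655}{273}\right) 60 = - \frac{13100}{91}$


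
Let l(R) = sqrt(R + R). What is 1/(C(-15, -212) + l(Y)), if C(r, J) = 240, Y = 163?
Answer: 120/28637 - sqrt(326)/57274 ≈ 0.0038751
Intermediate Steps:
l(R) = sqrt(2)*sqrt(R) (l(R) = sqrt(2*R) = sqrt(2)*sqrt(R))
1/(C(-15, -212) + l(Y)) = 1/(240 + sqrt(2)*sqrt(163)) = 1/(240 + sqrt(326))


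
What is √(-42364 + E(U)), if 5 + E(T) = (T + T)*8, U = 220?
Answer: I*√38849 ≈ 197.1*I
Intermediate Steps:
E(T) = -5 + 16*T (E(T) = -5 + (T + T)*8 = -5 + (2*T)*8 = -5 + 16*T)
√(-42364 + E(U)) = √(-42364 + (-5 + 16*220)) = √(-42364 + (-5 + 3520)) = √(-42364 + 3515) = √(-38849) = I*√38849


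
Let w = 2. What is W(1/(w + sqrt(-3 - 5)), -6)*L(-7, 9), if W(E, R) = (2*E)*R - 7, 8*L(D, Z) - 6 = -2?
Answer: (-7*sqrt(2) + 13*I)/(2*(sqrt(2) - I)) ≈ -4.5 + 1.4142*I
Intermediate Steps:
L(D, Z) = 1/2 (L(D, Z) = 3/4 + (1/8)*(-2) = 3/4 - 1/4 = 1/2)
W(E, R) = -7 + 2*E*R (W(E, R) = 2*E*R - 7 = -7 + 2*E*R)
W(1/(w + sqrt(-3 - 5)), -6)*L(-7, 9) = (-7 + 2*(-6)/(2 + sqrt(-3 - 5)))*(1/2) = (-7 + 2*(-6)/(2 + sqrt(-8)))*(1/2) = (-7 + 2*(-6)/(2 + 2*I*sqrt(2)))*(1/2) = (-7 - 12/(2 + 2*I*sqrt(2)))*(1/2) = -7/2 - 6/(2 + 2*I*sqrt(2))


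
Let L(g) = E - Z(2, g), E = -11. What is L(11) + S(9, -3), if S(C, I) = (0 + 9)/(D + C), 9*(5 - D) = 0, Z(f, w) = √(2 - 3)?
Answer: -145/14 - I ≈ -10.357 - 1.0*I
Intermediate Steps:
Z(f, w) = I (Z(f, w) = √(-1) = I)
D = 5 (D = 5 - ⅑*0 = 5 + 0 = 5)
S(C, I) = 9/(5 + C) (S(C, I) = (0 + 9)/(5 + C) = 9/(5 + C))
L(g) = -11 - I
L(11) + S(9, -3) = (-11 - I) + 9/(5 + 9) = (-11 - I) + 9/14 = -145/14 - I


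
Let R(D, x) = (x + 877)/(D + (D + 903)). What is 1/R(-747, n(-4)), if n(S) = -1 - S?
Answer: -591/880 ≈ -0.67159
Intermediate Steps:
R(D, x) = (877 + x)/(903 + 2*D) (R(D, x) = (877 + x)/(D + (903 + D)) = (877 + x)/(903 + 2*D))
1/R(-747, n(-4)) = 1/((877 + (-1 - 1*(-4)))/(903 + 2*(-747))) = 1/((877 + (-1 + 4))/(903 - 1494)) = 1/((877 + 3)/(-591)) = 1/(-1/591*880) = 1/(-880/591) = -591/880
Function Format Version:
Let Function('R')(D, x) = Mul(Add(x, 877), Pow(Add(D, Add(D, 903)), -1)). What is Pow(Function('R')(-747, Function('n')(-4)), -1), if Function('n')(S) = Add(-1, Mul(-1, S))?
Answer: Rational(-591, 880) ≈ -0.67159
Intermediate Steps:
Function('R')(D, x) = Mul(Pow(Add(903, Mul(2, D)), -1), Add(877, x)) (Function('R')(D, x) = Mul(Add(877, x), Pow(Add(D, Add(903, D)), -1)) = Mul(Add(877, x), Pow(Add(903, Mul(2, D)), -1)) = Mul(Pow(Add(903, Mul(2, D)), -1), Add(877, x)))
Pow(Function('R')(-747, Function('n')(-4)), -1) = Pow(Mul(Pow(Add(903, Mul(2, -747)), -1), Add(877, Add(-1, Mul(-1, -4)))), -1) = Pow(Mul(Pow(Add(903, -1494), -1), Add(877, Add(-1, 4))), -1) = Pow(Mul(Pow(-591, -1), Add(877, 3)), -1) = Pow(Mul(Rational(-1, 591), 880), -1) = Pow(Rational(-880, 591), -1) = Rational(-591, 880)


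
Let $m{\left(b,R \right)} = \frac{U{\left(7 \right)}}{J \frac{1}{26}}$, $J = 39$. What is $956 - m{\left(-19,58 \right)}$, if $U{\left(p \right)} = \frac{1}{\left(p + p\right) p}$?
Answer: $\frac{140531}{147} \approx 955.99$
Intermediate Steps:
$U{\left(p \right)} = \frac{1}{2 p^{2}}$ ($U{\left(p \right)} = \frac{1}{2 p p} = \frac{\frac{1}{2} \frac{1}{p}}{p} = \frac{1}{2 p^{2}}$)
$m{\left(b,R \right)} = \frac{1}{147}$ ($m{\left(b,R \right)} = \frac{\frac{1}{2} \cdot \frac{1}{49}}{39 \cdot \frac{1}{26}} = \frac{1}{98 \cdot \frac{3}{2}} = \frac{1}{98} \cdot \frac{2}{3} = \frac{1}{147}$)
$956 - m{\left(-19,58 \right)} = 956 - \frac{1}{147} = \frac{140531}{147}$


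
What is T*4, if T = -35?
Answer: -140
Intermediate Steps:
T*4 = -35*4 = -140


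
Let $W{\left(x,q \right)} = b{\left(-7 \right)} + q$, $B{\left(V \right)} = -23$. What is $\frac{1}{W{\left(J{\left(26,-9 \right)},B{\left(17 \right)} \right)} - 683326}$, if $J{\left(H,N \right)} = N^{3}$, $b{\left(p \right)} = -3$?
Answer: $- \frac{1}{683352} \approx -1.4634 \cdot 10^{-6}$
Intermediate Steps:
$W{\left(x,q \right)} = -3 + q$
$\frac{1}{W{\left(J{\left(26,-9 \right)},B{\left(17 \right)} \right)} - 683326} = \frac{1}{\left(-3 - 23\right) - 683326} = \frac{1}{-26 - 683326} = \frac{1}{-683352} = - \frac{1}{683352}$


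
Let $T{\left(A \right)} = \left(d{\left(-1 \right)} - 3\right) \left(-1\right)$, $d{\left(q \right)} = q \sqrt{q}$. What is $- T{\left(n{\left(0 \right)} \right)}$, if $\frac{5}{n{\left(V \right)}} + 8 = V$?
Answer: $-3 - i \approx -3.0 - 1.0 i$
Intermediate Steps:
$d{\left(q \right)} = q^{\frac{3}{2}}$
$n{\left(V \right)} = \frac{5}{-8 + V}$
$T{\left(A \right)} = 3 + i$ ($T{\left(A \right)} = \left(\left(-1\right)^{\frac{3}{2}} - 3\right) \left(-1\right) = \left(- i - 3\right) \left(-1\right) = \left(-3 - i\right) \left(-1\right) = 3 + i$)
$- T{\left(n{\left(0 \right)} \right)} = - (3 + i) = -3 - i$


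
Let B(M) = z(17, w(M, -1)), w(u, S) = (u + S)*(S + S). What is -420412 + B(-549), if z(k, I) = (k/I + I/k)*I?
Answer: -5936715/17 ≈ -3.4922e+5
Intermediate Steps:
w(u, S) = 2*S*(S + u) (w(u, S) = (S + u)*(2*S) = 2*S*(S + u))
z(k, I) = I*(I/k + k/I) (z(k, I) = (I/k + k/I)*I = I*(I/k + k/I))
B(M) = 17 + (2 - 2*M)²/17 (B(M) = 17 + (2*(-1)*(-1 + M))²/17 = 17 + (2 - 2*M)²*(1/17) = 17 + (2 - 2*M)²/17)
-420412 + B(-549) = -420412 + (17 + 4*(-1 - 549)²/17) = -420412 + (17 + (4/17)*(-550)²) = -420412 + (17 + (4/17)*302500) = -420412 + (17 + 1210000/17) = -420412 + 1210289/17 = -5936715/17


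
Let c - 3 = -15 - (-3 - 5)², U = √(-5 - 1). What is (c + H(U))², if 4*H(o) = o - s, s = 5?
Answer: (309 - I*√6)²/16 ≈ 5967.2 - 94.612*I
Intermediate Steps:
U = I*√6 (U = √(-6) = I*√6 ≈ 2.4495*I)
H(o) = -5/4 + o/4 (H(o) = (o - 1*5)/4 = (o - 5)/4 = (-5 + o)/4 = -5/4 + o/4)
c = -76 (c = 3 + (-15 - (-3 - 5)²) = 3 + (-15 - 1*(-8)²) = 3 + (-15 - 1*64) = 3 + (-15 - 64) = 3 - 79 = -76)
(c + H(U))² = (-76 + (-5/4 + (I*√6)/4))² = (-76 + (-5/4 + I*√6/4))² = (-309/4 + I*√6/4)²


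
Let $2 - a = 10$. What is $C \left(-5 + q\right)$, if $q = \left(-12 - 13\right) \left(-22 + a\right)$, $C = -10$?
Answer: $-7450$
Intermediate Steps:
$a = -8$ ($a = 2 - 10 = -8$)
$q = 750$ ($q = \left(-12 - 13\right) \left(-22 - 8\right) = \left(-25\right) \left(-30\right) = 750$)
$C \left(-5 + q\right) = - 10 \left(-5 + 750\right) = \left(-10\right) 745 = -7450$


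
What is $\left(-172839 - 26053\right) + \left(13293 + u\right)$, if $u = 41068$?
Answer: $-144531$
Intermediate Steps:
$\left(-172839 - 26053\right) + \left(13293 + u\right) = \left(-172839 - 26053\right) + \left(13293 + 41068\right) = \left(-172839 - 26053\right) + 54361 = -198892 + 54361 = -144531$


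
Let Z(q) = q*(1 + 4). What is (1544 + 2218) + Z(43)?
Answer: 3977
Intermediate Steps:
Z(q) = 5*q (Z(q) = q*5 = 5*q)
(1544 + 2218) + Z(43) = (1544 + 2218) + 5*43 = 3762 + 215 = 3977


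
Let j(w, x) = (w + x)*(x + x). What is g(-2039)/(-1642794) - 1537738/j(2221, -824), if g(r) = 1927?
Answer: 630437578165/945533085816 ≈ 0.66675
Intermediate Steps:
j(w, x) = 2*x*(w + x) (j(w, x) = (w + x)*(2*x) = 2*x*(w + x))
g(-2039)/(-1642794) - 1537738/j(2221, -824) = 1927/(-1642794) - 1537738*(-1/(1648*(2221 - 824))) = 1927*(-1/1642794) - 1537738/(2*(-824)*1397) = -1927/1642794 - 1537738/(-2302256) = -1927/1642794 - 1537738*(-1/2302256) = -1927/1642794 + 768869/1151128 = 630437578165/945533085816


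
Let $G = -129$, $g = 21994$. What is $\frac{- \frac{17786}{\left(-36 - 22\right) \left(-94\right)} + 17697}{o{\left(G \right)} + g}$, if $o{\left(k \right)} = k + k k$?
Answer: $\frac{48233129}{104967356} \approx 0.45951$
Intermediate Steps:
$o{\left(k \right)} = k + k^{2}$
$\frac{- \frac{17786}{\left(-36 - 22\right) \left(-94\right)} + 17697}{o{\left(G \right)} + g} = \frac{- \frac{17786}{\left(-36 - 22\right) \left(-94\right)} + 17697}{- 129 \left(1 - 129\right) + 21994} = \frac{- \frac{17786}{\left(-58\right) \left(-94\right)} + 17697}{\left(-129\right) \left(-128\right) + 21994} = \frac{- \frac{17786}{5452} + 17697}{16512 + 21994} = \frac{\left(-17786\right) \frac{1}{5452} + 17697}{38506} = \left(- \frac{8893}{2726} + 17697\right) \frac{1}{38506} = \frac{48233129}{2726} \cdot \frac{1}{38506} = \frac{48233129}{104967356}$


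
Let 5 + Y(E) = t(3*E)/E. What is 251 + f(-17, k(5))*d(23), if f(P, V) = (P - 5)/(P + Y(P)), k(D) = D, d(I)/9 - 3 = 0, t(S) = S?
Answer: 5363/19 ≈ 282.26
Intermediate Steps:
d(I) = 27 (d(I) = 27 + 9*0 = 27 + 0 = 27)
Y(E) = -2 (Y(E) = -5 + (3*E)/E = -5 + 3 = -2)
f(P, V) = (-5 + P)/(-2 + P) (f(P, V) = (P - 5)/(P - 2) = (-5 + P)/(-2 + P))
251 + f(-17, k(5))*d(23) = 251 + ((-5 - 17)/(-2 - 17))*27 = 251 + (-22/(-19))*27 = 251 - 1/19*(-22)*27 = 251 + (22/19)*27 = 251 + 594/19 = 5363/19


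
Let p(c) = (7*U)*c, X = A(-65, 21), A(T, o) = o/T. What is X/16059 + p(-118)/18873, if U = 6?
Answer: -574849177/2188921995 ≈ -0.26262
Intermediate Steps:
X = -21/65 (X = 21/(-65) = 21*(-1/65) = -21/65 ≈ -0.32308)
p(c) = 42*c (p(c) = (7*6)*c = 42*c)
X/16059 + p(-118)/18873 = -21/65/16059 + (42*(-118))/18873 = -21/65*1/16059 - 4956*1/18873 = -7/347945 - 1652/6291 = -574849177/2188921995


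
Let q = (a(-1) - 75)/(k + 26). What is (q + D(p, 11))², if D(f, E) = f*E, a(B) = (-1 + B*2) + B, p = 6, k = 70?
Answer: 39150049/9216 ≈ 4248.1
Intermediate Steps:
a(B) = -1 + 3*B (a(B) = (-1 + 2*B) + B = -1 + 3*B)
q = -79/96 (q = ((-1 + 3*(-1)) - 75)/(70 + 26) = ((-1 - 3) - 75)/96 = (-4 - 75)*(1/96) = -79*1/96 = -79/96 ≈ -0.82292)
D(f, E) = E*f
(q + D(p, 11))² = (-79/96 + 11*6)² = (-79/96 + 66)² = (6257/96)² = 39150049/9216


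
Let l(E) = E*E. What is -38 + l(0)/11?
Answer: -38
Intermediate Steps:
l(E) = E²
-38 + l(0)/11 = -38 + 0²/11 = -38 + (1/11)*0 = -38 + 0 = -38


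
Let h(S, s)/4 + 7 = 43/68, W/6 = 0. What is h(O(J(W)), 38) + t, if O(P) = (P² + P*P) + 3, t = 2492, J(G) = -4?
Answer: 41931/17 ≈ 2466.5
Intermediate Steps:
W = 0 (W = 6*0 = 0)
O(P) = 3 + 2*P² (O(P) = (P² + P²) + 3 = 2*P² + 3 = 3 + 2*P²)
h(S, s) = -433/17 (h(S, s) = -28 + 4*(43/68) = -28 + 43/17 = -433/17)
h(O(J(W)), 38) + t = -433/17 + 2492 = 41931/17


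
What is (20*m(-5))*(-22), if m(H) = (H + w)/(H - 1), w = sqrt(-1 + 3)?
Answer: -1100/3 + 220*sqrt(2)/3 ≈ -262.96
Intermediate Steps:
w = sqrt(2) ≈ 1.4142
m(H) = (H + sqrt(2))/(-1 + H) (m(H) = (H + sqrt(2))/(H - 1) = (H + sqrt(2))/(-1 + H))
(20*m(-5))*(-22) = (20*((-5 + sqrt(2))/(-1 - 5)))*(-22) = (20*((-5 + sqrt(2))/(-6)))*(-22) = (20*(-(-5 + sqrt(2))/6))*(-22) = (20*(5/6 - sqrt(2)/6))*(-22) = (50/3 - 10*sqrt(2)/3)*(-22) = -1100/3 + 220*sqrt(2)/3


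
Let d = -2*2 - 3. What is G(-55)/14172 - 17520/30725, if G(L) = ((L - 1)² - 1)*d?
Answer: -61503571/29028980 ≈ -2.1187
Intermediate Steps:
d = -7 (d = -4 - 3 = -7)
G(L) = 7 - 7*(-1 + L)² (G(L) = ((L - 1)² - 1)*(-7) = ((-1 + L)² - 1)*(-7) = (-1 + (-1 + L)²)*(-7) = 7 - 7*(-1 + L)²)
G(-55)/14172 - 17520/30725 = (7*(-55)*(2 - 1*(-55)))/14172 - 17520/30725 = (7*(-55)*(2 + 55))*(1/14172) - 17520*1/30725 = (7*(-55)*57)*(1/14172) - 3504/6145 = -21945*1/14172 - 3504/6145 = -7315/4724 - 3504/6145 = -61503571/29028980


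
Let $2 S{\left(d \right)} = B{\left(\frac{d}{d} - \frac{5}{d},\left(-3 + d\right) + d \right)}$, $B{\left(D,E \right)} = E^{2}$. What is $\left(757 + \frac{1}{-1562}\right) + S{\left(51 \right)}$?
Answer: $\frac{4418507}{781} \approx 5657.5$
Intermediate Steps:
$S{\left(d \right)} = \frac{\left(-3 + 2 d\right)^{2}}{2}$ ($S{\left(d \right)} = \frac{\left(\left(-3 + d\right) + d\right)^{2}}{2} = \frac{\left(-3 + 2 d\right)^{2}}{2}$)
$\left(757 + \frac{1}{-1562}\right) + S{\left(51 \right)} = \left(757 + \frac{1}{-1562}\right) + \frac{\left(-3 + 2 \cdot 51\right)^{2}}{2} = \left(757 - \frac{1}{1562}\right) + \frac{\left(-3 + 102\right)^{2}}{2} = \frac{1182433}{1562} + \frac{99^{2}}{2} = \frac{1182433}{1562} + \frac{1}{2} \cdot 9801 = \frac{1182433}{1562} + \frac{9801}{2} = \frac{4418507}{781}$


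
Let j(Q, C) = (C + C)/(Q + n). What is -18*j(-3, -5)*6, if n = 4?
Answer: 1080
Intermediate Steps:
j(Q, C) = 2*C/(4 + Q) (j(Q, C) = (C + C)/(Q + 4) = (2*C)/(4 + Q) = 2*C/(4 + Q))
-18*j(-3, -5)*6 = -36*(-5)/(4 - 3)*6 = -36*(-5)/1*6 = -36*(-5)*6 = -18*(-10)*6 = 180*6 = 1080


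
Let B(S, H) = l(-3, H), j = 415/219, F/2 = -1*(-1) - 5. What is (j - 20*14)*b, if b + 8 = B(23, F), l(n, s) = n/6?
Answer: 1035385/438 ≈ 2363.9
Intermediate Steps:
F = -8 (F = 2*(-1*(-1) - 5) = 2*(1 - 5) = 2*(-4) = -8)
j = 415/219 (j = 415*(1/219) = 415/219 ≈ 1.8950)
l(n, s) = n/6 (l(n, s) = n*(1/6) = n/6)
B(S, H) = -1/2 (B(S, H) = (1/6)*(-3) = -1/2)
b = -17/2 (b = -8 - 1/2 = -17/2 ≈ -8.5000)
(j - 20*14)*b = (415/219 - 20*14)*(-17/2) = (415/219 - 280)*(-17/2) = -60905/219*(-17/2) = 1035385/438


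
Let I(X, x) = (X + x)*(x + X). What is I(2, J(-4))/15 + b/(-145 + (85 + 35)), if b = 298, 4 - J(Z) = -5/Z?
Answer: -12499/1200 ≈ -10.416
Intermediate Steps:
J(Z) = 4 + 5/Z (J(Z) = 4 - (-5)/Z = 4 + 5/Z)
I(X, x) = (X + x)**2 (I(X, x) = (X + x)*(X + x) = (X + x)**2)
I(2, J(-4))/15 + b/(-145 + (85 + 35)) = (2 + (4 + 5/(-4)))**2/15 + 298/(-145 + (85 + 35)) = (2 + (4 + 5*(-1/4)))**2*(1/15) + 298/(-145 + 120) = (2 + (4 - 5/4))**2*(1/15) + 298/(-25) = (2 + 11/4)**2*(1/15) + 298*(-1/25) = (19/4)**2*(1/15) - 298/25 = (361/16)*(1/15) - 298/25 = 361/240 - 298/25 = -12499/1200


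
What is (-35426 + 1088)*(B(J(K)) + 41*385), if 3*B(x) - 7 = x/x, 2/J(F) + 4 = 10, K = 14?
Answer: -542116898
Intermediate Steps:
J(F) = 1/3 (J(F) = 2/(-4 + 10) = 2/6 = 2*(1/6) = 1/3)
B(x) = 8/3 (B(x) = 7/3 + (x/x)/3 = 7/3 + (1/3)*1 = 7/3 + 1/3 = 8/3)
(-35426 + 1088)*(B(J(K)) + 41*385) = (-35426 + 1088)*(8/3 + 41*385) = -34338*(8/3 + 15785) = -34338*47363/3 = -542116898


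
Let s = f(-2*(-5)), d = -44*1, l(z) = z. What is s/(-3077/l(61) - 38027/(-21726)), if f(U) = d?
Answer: 58312584/64531255 ≈ 0.90363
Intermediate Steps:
d = -44
f(U) = -44
s = -44
s/(-3077/l(61) - 38027/(-21726)) = -44/(-3077/61 - 38027/(-21726)) = -44/(-3077*1/61 - 38027*(-1/21726)) = -44/(-3077/61 + 38027/21726) = -44/(-64531255/1325286) = -44*(-1325286/64531255) = 58312584/64531255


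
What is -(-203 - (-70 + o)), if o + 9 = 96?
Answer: 220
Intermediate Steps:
o = 87 (o = -9 + 96 = 87)
-(-203 - (-70 + o)) = -(-203 - (-70 + 87)) = -(-203 - 1*17) = -(-203 - 17) = -1*(-220) = 220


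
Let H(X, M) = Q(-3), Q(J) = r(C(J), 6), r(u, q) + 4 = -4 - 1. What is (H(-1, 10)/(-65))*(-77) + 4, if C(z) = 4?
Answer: -433/65 ≈ -6.6615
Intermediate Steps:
r(u, q) = -9 (r(u, q) = -4 + (-4 - 1) = -4 - 5 = -9)
Q(J) = -9
H(X, M) = -9
(H(-1, 10)/(-65))*(-77) + 4 = -9/(-65)*(-77) + 4 = -9*(-1/65)*(-77) + 4 = (9/65)*(-77) + 4 = -693/65 + 4 = -433/65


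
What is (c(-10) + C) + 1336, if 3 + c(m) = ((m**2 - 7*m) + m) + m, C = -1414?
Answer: 69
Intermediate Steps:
c(m) = -3 + m**2 - 5*m (c(m) = -3 + (((m**2 - 7*m) + m) + m) = -3 + ((m**2 - 6*m) + m) = -3 + (m**2 - 5*m) = -3 + m**2 - 5*m)
(c(-10) + C) + 1336 = ((-3 + (-10)**2 - 5*(-10)) - 1414) + 1336 = ((-3 + 100 + 50) - 1414) + 1336 = (147 - 1414) + 1336 = -1267 + 1336 = 69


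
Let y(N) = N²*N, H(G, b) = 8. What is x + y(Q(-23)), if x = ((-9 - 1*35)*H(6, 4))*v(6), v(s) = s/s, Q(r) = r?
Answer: -12519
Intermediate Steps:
v(s) = 1
y(N) = N³
x = -352 (x = ((-9 - 1*35)*8)*1 = ((-9 - 35)*8)*1 = -44*8*1 = -352*1 = -352)
x + y(Q(-23)) = -352 + (-23)³ = -352 - 12167 = -12519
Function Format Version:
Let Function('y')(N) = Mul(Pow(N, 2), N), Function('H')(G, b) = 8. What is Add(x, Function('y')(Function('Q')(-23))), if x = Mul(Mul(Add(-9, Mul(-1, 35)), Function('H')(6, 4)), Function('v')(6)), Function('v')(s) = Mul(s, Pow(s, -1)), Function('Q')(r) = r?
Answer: -12519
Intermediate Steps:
Function('v')(s) = 1
Function('y')(N) = Pow(N, 3)
x = -352 (x = Mul(Mul(Add(-9, Mul(-1, 35)), 8), 1) = Mul(Mul(Add(-9, -35), 8), 1) = Mul(Mul(-44, 8), 1) = Mul(-352, 1) = -352)
Add(x, Function('y')(Function('Q')(-23))) = Add(-352, Pow(-23, 3)) = Add(-352, -12167) = -12519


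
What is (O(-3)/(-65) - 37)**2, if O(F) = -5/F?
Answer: 2085136/1521 ≈ 1370.9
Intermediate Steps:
(O(-3)/(-65) - 37)**2 = (-5/(-3)/(-65) - 37)**2 = (-5*(-1/3)*(-1/65) - 37)**2 = ((5/3)*(-1/65) - 37)**2 = (-1/39 - 37)**2 = (-1444/39)**2 = 2085136/1521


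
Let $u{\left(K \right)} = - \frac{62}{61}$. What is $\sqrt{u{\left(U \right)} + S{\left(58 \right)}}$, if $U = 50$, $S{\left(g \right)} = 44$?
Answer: $\frac{\sqrt{159942}}{61} \approx 6.5562$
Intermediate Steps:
$u{\left(K \right)} = - \frac{62}{61}$ ($u{\left(K \right)} = \left(-62\right) \frac{1}{61} = - \frac{62}{61}$)
$\sqrt{u{\left(U \right)} + S{\left(58 \right)}} = \sqrt{- \frac{62}{61} + 44} = \sqrt{\frac{2622}{61}} = \frac{\sqrt{159942}}{61}$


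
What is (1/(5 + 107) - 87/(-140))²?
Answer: 124609/313600 ≈ 0.39735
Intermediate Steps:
(1/(5 + 107) - 87/(-140))² = (1/112 - 87*(-1/140))² = (1/112 + 87/140)² = (353/560)² = 124609/313600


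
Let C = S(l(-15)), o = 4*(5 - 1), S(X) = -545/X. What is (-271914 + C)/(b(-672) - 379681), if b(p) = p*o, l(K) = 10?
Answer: 543937/780866 ≈ 0.69658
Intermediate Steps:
o = 16 (o = 4*4 = 16)
C = -109/2 (C = -545/10 = -545*⅒ = -109/2 ≈ -54.500)
b(p) = 16*p (b(p) = p*16 = 16*p)
(-271914 + C)/(b(-672) - 379681) = (-271914 - 109/2)/(16*(-672) - 379681) = -543937/(2*(-10752 - 379681)) = -543937/2/(-390433) = -543937/2*(-1/390433) = 543937/780866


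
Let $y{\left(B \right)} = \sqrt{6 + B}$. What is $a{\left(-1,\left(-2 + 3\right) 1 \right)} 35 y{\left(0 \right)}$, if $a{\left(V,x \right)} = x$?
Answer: $35 \sqrt{6} \approx 85.732$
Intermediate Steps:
$a{\left(-1,\left(-2 + 3\right) 1 \right)} 35 y{\left(0 \right)} = \left(-2 + 3\right) 1 \cdot 35 \sqrt{6 + 0} = 1 \cdot 1 \cdot 35 \sqrt{6} = 1 \cdot 35 \sqrt{6} = 35 \sqrt{6}$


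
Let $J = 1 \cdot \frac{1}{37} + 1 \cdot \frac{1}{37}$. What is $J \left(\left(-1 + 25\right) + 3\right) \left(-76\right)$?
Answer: $- \frac{4104}{37} \approx -110.92$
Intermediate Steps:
$J = \frac{2}{37}$ ($J = 1 \cdot \frac{1}{37} + 1 \cdot \frac{1}{37} = \frac{1}{37} + \frac{1}{37} = \frac{2}{37} \approx 0.054054$)
$J \left(\left(-1 + 25\right) + 3\right) \left(-76\right) = \frac{2 \left(\left(-1 + 25\right) + 3\right)}{37} \left(-76\right) = \frac{2 \left(24 + 3\right)}{37} \left(-76\right) = \frac{2}{37} \cdot 27 \left(-76\right) = \frac{54}{37} \left(-76\right) = - \frac{4104}{37}$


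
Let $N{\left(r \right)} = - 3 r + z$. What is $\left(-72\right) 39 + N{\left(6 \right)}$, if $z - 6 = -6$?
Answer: $-2826$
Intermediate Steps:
$z = 0$ ($z = 6 - 6 = 0$)
$N{\left(r \right)} = - 3 r$ ($N{\left(r \right)} = - 3 r + 0 = - 3 r$)
$\left(-72\right) 39 + N{\left(6 \right)} = \left(-72\right) 39 - 18 = -2808 - 18 = -2826$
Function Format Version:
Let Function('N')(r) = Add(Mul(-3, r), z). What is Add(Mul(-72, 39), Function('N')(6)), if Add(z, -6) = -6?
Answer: -2826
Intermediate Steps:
z = 0 (z = Add(6, -6) = 0)
Function('N')(r) = Mul(-3, r) (Function('N')(r) = Add(Mul(-3, r), 0) = Mul(-3, r))
Add(Mul(-72, 39), Function('N')(6)) = Add(Mul(-72, 39), Mul(-3, 6)) = Add(-2808, -18) = -2826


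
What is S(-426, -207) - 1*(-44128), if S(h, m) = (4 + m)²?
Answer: 85337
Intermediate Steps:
S(-426, -207) - 1*(-44128) = (4 - 207)² - 1*(-44128) = (-203)² + 44128 = 41209 + 44128 = 85337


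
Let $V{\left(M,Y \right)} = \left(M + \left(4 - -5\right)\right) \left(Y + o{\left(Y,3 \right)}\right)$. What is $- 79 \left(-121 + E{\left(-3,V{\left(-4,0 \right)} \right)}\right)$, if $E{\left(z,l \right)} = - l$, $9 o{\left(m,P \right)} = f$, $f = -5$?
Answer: $\frac{84056}{9} \approx 9339.6$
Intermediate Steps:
$o{\left(m,P \right)} = - \frac{5}{9}$ ($o{\left(m,P \right)} = \frac{1}{9} \left(-5\right) = - \frac{5}{9}$)
$V{\left(M,Y \right)} = \left(9 + M\right) \left(- \frac{5}{9} + Y\right)$ ($V{\left(M,Y \right)} = \left(M + \left(4 - -5\right)\right) \left(Y - \frac{5}{9}\right) = \left(M + \left(4 + 5\right)\right) \left(- \frac{5}{9} + Y\right) = \left(M + 9\right) \left(- \frac{5}{9} + Y\right) = \left(9 + M\right) \left(- \frac{5}{9} + Y\right)$)
$- 79 \left(-121 + E{\left(-3,V{\left(-4,0 \right)} \right)}\right) = - 79 \left(-121 - \left(-5 + 9 \cdot 0 - - \frac{20}{9} - 0\right)\right) = - 79 \left(-121 - \left(-5 + 0 + \frac{20}{9} + 0\right)\right) = - 79 \left(-121 - - \frac{25}{9}\right) = - 79 \left(-121 + \frac{25}{9}\right) = \left(-79\right) \left(- \frac{1064}{9}\right) = \frac{84056}{9}$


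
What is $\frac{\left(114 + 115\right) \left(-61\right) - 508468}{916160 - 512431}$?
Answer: $- \frac{522437}{403729} \approx -1.294$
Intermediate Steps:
$\frac{\left(114 + 115\right) \left(-61\right) - 508468}{916160 - 512431} = \frac{229 \left(-61\right) - 508468}{403729} = \left(-13969 - 508468\right) \frac{1}{403729} = \left(-522437\right) \frac{1}{403729} = - \frac{522437}{403729}$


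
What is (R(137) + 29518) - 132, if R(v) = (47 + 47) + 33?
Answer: 29513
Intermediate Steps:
R(v) = 127 (R(v) = 94 + 33 = 127)
(R(137) + 29518) - 132 = (127 + 29518) - 132 = 29645 - 132 = 29513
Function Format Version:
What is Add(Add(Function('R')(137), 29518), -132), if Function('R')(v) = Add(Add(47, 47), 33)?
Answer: 29513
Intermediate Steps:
Function('R')(v) = 127 (Function('R')(v) = Add(94, 33) = 127)
Add(Add(Function('R')(137), 29518), -132) = Add(Add(127, 29518), -132) = Add(29645, -132) = 29513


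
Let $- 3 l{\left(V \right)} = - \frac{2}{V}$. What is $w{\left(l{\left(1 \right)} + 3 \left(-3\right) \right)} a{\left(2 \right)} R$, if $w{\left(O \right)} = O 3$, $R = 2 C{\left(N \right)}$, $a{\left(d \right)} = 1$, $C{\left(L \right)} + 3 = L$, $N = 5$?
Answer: $-100$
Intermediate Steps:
$C{\left(L \right)} = -3 + L$
$l{\left(V \right)} = \frac{2}{3 V}$ ($l{\left(V \right)} = - \frac{\left(-2\right) \frac{1}{V}}{3} = \frac{2}{3 V}$)
$R = 4$ ($R = 2 \left(-3 + 5\right) = 2 \cdot 2 = 4$)
$w{\left(O \right)} = 3 O$
$w{\left(l{\left(1 \right)} + 3 \left(-3\right) \right)} a{\left(2 \right)} R = 3 \left(\frac{2}{3 \cdot 1} + 3 \left(-3\right)\right) 1 \cdot 4 = 3 \left(\frac{2}{3} \cdot 1 - 9\right) 4 = 3 \left(\frac{2}{3} - 9\right) 4 = 3 \left(- \frac{25}{3}\right) 4 = \left(-25\right) 4 = -100$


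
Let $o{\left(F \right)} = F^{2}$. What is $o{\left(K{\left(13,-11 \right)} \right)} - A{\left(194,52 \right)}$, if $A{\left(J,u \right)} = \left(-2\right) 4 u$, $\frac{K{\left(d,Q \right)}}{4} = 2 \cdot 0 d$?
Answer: $416$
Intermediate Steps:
$K{\left(d,Q \right)} = 0$ ($K{\left(d,Q \right)} = 4 \cdot 2 \cdot 0 d = 4 \cdot 0 d = 4 \cdot 0 = 0$)
$A{\left(J,u \right)} = - 8 u$
$o{\left(K{\left(13,-11 \right)} \right)} - A{\left(194,52 \right)} = 0^{2} - \left(-8\right) 52 = 0 - -416 = 0 + 416 = 416$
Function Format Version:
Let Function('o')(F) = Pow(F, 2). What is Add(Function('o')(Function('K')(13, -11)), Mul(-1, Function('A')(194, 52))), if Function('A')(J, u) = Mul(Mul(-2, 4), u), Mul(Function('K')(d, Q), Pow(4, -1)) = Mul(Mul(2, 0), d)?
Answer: 416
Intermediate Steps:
Function('K')(d, Q) = 0 (Function('K')(d, Q) = Mul(4, Mul(Mul(2, 0), d)) = Mul(4, Mul(0, d)) = Mul(4, 0) = 0)
Function('A')(J, u) = Mul(-8, u)
Add(Function('o')(Function('K')(13, -11)), Mul(-1, Function('A')(194, 52))) = Add(Pow(0, 2), Mul(-1, Mul(-8, 52))) = Add(0, Mul(-1, -416)) = Add(0, 416) = 416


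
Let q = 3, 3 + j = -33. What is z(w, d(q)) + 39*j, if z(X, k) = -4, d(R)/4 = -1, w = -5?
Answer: -1408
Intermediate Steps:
j = -36 (j = -3 - 33 = -36)
d(R) = -4 (d(R) = 4*(-1) = -4)
z(w, d(q)) + 39*j = -4 + 39*(-36) = -4 - 1404 = -1408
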